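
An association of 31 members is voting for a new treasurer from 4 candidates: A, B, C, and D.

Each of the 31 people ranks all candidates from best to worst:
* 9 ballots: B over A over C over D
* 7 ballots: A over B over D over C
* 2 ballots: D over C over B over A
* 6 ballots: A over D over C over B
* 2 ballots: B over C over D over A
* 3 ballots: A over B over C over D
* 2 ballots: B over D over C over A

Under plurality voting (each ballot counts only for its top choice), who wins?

A

First-place votes: A 16, B 13, C 0, D 2.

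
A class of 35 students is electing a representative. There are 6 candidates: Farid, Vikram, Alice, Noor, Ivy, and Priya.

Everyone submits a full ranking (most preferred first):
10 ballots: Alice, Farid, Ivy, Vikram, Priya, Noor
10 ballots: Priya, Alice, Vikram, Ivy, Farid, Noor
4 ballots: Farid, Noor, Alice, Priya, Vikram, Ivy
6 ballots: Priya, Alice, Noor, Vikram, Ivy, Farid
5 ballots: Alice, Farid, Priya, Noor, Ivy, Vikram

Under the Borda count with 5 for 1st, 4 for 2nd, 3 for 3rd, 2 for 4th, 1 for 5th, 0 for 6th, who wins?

Alice

Farid: 10×4 + 10×1 + 4×5 + 6×0 + 5×4 = 90
Vikram: 10×2 + 10×3 + 4×1 + 6×2 + 5×0 = 66
Alice: 10×5 + 10×4 + 4×3 + 6×4 + 5×5 = 151
Noor: 10×0 + 10×0 + 4×4 + 6×3 + 5×2 = 44
Ivy: 10×3 + 10×2 + 4×0 + 6×1 + 5×1 = 61
Priya: 10×1 + 10×5 + 4×2 + 6×5 + 5×3 = 113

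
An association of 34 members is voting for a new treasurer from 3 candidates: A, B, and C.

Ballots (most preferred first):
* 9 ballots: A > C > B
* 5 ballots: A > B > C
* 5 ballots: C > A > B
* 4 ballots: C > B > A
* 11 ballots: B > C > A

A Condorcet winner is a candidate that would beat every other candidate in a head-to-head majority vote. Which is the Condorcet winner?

C vs A: 20–14
C vs B: 18–16
C beats every other candidate.

C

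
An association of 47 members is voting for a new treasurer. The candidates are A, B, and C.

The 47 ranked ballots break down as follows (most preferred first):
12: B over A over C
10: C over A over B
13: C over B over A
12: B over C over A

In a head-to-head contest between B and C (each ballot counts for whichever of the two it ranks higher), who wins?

B

B is ranked above C on 24 ballots; C above B on 23.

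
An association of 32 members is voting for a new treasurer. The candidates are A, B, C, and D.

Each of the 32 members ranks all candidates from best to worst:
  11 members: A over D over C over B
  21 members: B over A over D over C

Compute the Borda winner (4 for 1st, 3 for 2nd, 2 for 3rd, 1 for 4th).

A: 11×4 + 21×3 = 107
B: 11×1 + 21×4 = 95
C: 11×2 + 21×1 = 43
D: 11×3 + 21×2 = 75

A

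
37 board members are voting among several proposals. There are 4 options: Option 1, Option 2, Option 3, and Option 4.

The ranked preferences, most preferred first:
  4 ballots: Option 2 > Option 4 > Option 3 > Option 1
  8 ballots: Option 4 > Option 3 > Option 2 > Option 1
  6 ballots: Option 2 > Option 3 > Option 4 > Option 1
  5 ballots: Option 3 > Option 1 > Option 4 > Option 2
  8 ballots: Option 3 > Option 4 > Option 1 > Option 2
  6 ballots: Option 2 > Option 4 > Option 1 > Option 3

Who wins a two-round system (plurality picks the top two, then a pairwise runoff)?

Option 3

Round 1 first-place votes: Option 1 0, Option 2 16, Option 3 13, Option 4 8. Option 2 and Option 3 advance.
Runoff: Option 2 is ranked above Option 3 on 16 ballots, Option 3 above Option 2 on 21.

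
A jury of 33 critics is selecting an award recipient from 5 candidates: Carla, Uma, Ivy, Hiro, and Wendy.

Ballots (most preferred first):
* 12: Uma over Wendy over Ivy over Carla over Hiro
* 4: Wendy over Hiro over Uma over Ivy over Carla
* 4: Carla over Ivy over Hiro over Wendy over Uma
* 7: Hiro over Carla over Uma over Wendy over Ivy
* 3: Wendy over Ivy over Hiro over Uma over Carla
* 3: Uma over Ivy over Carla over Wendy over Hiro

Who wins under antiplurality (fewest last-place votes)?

Last-place votes: Carla 7, Uma 4, Ivy 7, Hiro 15, Wendy 0.

Wendy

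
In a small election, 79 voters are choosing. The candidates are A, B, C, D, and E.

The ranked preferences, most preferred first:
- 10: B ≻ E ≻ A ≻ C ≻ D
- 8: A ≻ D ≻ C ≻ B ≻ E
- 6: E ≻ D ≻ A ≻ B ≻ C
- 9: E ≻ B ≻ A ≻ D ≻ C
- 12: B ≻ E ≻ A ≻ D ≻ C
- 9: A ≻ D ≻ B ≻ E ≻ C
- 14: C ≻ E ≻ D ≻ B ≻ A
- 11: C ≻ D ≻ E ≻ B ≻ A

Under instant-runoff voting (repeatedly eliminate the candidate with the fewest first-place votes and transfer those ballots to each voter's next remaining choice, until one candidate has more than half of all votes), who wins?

B

Round 1: A 17, B 22, C 25, D 0, E 15. D eliminated.
Round 2: A 17, B 22, C 25, E 15. E eliminated.
Round 3: A 23, B 31, C 25. A eliminated.
Round 4: B 46, C 33. B has a majority (≥40).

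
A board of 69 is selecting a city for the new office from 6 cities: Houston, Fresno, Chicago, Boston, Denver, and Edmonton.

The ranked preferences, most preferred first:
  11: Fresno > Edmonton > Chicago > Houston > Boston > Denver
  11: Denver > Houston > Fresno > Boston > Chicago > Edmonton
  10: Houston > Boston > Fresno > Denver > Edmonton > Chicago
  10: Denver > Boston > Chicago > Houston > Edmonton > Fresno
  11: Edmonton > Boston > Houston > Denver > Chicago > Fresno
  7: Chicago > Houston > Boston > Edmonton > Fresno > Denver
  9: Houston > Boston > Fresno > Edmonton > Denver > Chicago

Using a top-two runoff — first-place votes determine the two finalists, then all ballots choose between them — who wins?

Round 1 first-place votes: Houston 19, Fresno 11, Chicago 7, Boston 0, Denver 21, Edmonton 11. Denver and Houston advance.
Runoff: Denver is ranked above Houston on 21 ballots, Houston above Denver on 48.

Houston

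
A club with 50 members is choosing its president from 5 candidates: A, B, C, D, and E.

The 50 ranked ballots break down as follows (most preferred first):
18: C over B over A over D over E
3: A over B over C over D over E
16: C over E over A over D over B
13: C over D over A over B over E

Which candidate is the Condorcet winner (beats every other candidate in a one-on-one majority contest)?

C vs A: 47–3
C vs B: 47–3
C vs D: 50–0
C vs E: 50–0
C beats every other candidate.

C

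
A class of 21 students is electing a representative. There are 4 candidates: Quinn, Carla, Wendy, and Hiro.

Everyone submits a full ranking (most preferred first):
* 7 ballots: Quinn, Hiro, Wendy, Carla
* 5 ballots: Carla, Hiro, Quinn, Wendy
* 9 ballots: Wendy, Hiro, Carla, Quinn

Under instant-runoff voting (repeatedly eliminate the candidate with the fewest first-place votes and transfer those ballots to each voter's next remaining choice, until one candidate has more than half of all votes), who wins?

Round 1: Quinn 7, Carla 5, Wendy 9, Hiro 0. Hiro eliminated.
Round 2: Quinn 7, Carla 5, Wendy 9. Carla eliminated.
Round 3: Quinn 12, Wendy 9. Quinn has a majority (≥11).

Quinn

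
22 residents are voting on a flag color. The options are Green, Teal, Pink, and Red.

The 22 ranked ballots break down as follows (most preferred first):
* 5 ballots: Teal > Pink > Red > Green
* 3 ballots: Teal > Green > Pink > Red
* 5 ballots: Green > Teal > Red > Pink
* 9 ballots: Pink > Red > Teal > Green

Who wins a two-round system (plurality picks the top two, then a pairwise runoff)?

Teal

Round 1 first-place votes: Green 5, Teal 8, Pink 9, Red 0. Pink and Teal advance.
Runoff: Pink is ranked above Teal on 9 ballots, Teal above Pink on 13.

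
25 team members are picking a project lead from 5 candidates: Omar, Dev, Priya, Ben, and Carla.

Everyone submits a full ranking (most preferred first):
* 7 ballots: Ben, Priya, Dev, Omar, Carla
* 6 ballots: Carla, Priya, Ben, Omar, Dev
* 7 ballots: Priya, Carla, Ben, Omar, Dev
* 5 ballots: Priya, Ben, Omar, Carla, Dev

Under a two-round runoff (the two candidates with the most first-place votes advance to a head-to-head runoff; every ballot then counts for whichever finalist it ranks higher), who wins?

Priya

Round 1 first-place votes: Omar 0, Dev 0, Priya 12, Ben 7, Carla 6. Priya and Ben advance.
Runoff: Priya is ranked above Ben on 18 ballots, Ben above Priya on 7.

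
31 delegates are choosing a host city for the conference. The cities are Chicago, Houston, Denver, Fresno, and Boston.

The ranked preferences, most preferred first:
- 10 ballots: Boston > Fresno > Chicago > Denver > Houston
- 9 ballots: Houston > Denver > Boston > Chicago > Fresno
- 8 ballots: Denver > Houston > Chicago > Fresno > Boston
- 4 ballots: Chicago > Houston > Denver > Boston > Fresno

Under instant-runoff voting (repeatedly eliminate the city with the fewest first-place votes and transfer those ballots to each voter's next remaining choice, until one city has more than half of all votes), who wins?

Houston

Round 1: Chicago 4, Houston 9, Denver 8, Fresno 0, Boston 10. Fresno eliminated.
Round 2: Chicago 4, Houston 9, Denver 8, Boston 10. Chicago eliminated.
Round 3: Houston 13, Denver 8, Boston 10. Denver eliminated.
Round 4: Houston 21, Boston 10. Houston has a majority (≥16).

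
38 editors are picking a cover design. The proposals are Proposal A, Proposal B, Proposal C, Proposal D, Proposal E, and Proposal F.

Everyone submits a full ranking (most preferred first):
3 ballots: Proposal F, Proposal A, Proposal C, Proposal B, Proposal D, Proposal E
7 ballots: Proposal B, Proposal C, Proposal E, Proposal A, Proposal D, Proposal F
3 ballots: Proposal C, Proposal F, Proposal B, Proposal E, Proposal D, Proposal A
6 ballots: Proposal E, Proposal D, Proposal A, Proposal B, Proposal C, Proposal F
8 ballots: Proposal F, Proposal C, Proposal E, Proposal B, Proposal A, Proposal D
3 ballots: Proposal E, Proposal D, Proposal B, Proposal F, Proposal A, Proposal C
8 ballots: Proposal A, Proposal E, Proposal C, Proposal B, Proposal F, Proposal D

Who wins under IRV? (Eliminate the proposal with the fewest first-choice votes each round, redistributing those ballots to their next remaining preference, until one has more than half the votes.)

Proposal E

Round 1: Proposal A 8, Proposal B 7, Proposal C 3, Proposal D 0, Proposal E 9, Proposal F 11. Proposal D eliminated.
Round 2: Proposal A 8, Proposal B 7, Proposal C 3, Proposal E 9, Proposal F 11. Proposal C eliminated.
Round 3: Proposal A 8, Proposal B 7, Proposal E 9, Proposal F 14. Proposal B eliminated.
Round 4: Proposal A 8, Proposal E 16, Proposal F 14. Proposal A eliminated.
Round 5: Proposal E 24, Proposal F 14. Proposal E has a majority (≥20).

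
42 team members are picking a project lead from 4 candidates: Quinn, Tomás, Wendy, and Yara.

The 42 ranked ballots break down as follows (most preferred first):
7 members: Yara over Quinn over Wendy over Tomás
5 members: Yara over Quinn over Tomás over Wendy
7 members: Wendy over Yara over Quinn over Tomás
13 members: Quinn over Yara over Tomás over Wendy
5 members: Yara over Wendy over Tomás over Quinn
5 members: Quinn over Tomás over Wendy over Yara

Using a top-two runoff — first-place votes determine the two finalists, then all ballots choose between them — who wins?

Round 1 first-place votes: Quinn 18, Tomás 0, Wendy 7, Yara 17. Quinn and Yara advance.
Runoff: Quinn is ranked above Yara on 18 ballots, Yara above Quinn on 24.

Yara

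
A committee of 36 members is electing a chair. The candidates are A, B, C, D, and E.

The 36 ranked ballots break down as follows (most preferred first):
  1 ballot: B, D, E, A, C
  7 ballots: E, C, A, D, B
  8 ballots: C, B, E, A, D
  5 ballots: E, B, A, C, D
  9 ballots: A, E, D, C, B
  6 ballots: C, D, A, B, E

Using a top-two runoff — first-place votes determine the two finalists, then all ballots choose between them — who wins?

E

Round 1 first-place votes: A 9, B 1, C 14, D 0, E 12. C and E advance.
Runoff: C is ranked above E on 14 ballots, E above C on 22.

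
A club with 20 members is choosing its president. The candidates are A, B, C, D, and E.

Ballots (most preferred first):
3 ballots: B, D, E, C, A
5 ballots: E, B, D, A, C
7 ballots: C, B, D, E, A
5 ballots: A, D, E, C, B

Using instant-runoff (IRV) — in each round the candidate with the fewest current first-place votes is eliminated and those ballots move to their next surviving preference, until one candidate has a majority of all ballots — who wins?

E

Round 1: A 5, B 3, C 7, D 0, E 5. D eliminated.
Round 2: A 5, B 3, C 7, E 5. B eliminated.
Round 3: A 5, C 7, E 8. A eliminated.
Round 4: C 7, E 13. E has a majority (≥11).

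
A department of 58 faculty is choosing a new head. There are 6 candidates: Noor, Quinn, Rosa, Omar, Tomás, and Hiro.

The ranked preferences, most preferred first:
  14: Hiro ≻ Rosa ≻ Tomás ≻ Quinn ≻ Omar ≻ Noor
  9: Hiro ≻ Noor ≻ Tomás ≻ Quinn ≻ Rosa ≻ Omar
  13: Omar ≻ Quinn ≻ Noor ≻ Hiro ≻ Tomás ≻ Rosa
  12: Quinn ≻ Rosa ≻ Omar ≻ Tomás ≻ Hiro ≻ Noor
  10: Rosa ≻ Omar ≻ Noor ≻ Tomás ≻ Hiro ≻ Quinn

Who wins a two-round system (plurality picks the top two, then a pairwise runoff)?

Round 1 first-place votes: Noor 0, Quinn 12, Rosa 10, Omar 13, Tomás 0, Hiro 23. Hiro and Omar advance.
Runoff: Hiro is ranked above Omar on 23 ballots, Omar above Hiro on 35.

Omar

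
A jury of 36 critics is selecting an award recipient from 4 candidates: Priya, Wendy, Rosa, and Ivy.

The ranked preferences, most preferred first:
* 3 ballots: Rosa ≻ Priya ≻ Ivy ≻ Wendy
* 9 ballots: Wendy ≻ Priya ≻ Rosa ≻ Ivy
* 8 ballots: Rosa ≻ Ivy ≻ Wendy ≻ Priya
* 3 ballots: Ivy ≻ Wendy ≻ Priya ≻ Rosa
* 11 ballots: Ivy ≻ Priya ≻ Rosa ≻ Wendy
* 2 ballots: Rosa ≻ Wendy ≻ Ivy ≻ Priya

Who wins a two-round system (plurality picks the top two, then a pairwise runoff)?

Rosa

Round 1 first-place votes: Priya 0, Wendy 9, Rosa 13, Ivy 14. Ivy and Rosa advance.
Runoff: Ivy is ranked above Rosa on 14 ballots, Rosa above Ivy on 22.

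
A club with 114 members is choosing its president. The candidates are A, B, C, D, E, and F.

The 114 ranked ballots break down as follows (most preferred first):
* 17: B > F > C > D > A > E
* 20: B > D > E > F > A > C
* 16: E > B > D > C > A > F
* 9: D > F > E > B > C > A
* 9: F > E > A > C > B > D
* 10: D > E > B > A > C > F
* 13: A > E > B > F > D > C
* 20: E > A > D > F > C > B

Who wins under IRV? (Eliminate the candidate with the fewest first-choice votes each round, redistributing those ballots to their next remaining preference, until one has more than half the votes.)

Round 1: A 13, B 37, C 0, D 19, E 36, F 9. C eliminated.
Round 2: A 13, B 37, D 19, E 36, F 9. F eliminated.
Round 3: A 13, B 37, D 19, E 45. A eliminated.
Round 4: B 37, D 19, E 58. E has a majority (≥58).

E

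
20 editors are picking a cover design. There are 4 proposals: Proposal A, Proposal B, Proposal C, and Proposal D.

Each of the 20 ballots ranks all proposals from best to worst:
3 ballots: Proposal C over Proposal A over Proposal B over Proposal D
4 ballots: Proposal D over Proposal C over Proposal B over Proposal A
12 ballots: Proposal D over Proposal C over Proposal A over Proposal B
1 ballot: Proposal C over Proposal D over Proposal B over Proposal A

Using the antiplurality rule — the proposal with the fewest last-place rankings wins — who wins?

Proposal C

Last-place votes: Proposal A 5, Proposal B 12, Proposal C 0, Proposal D 3.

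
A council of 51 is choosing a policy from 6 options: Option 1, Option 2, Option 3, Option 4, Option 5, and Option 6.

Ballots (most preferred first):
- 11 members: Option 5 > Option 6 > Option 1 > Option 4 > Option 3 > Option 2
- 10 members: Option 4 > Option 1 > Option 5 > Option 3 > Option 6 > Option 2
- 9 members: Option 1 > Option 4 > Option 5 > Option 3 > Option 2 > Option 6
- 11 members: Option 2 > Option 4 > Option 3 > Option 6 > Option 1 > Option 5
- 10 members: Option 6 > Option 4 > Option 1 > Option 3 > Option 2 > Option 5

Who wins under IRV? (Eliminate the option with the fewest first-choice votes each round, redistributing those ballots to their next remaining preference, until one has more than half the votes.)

Option 4

Round 1: Option 1 9, Option 2 11, Option 3 0, Option 4 10, Option 5 11, Option 6 10. Option 3 eliminated.
Round 2: Option 1 9, Option 2 11, Option 4 10, Option 5 11, Option 6 10. Option 1 eliminated.
Round 3: Option 2 11, Option 4 19, Option 5 11, Option 6 10. Option 6 eliminated.
Round 4: Option 2 11, Option 4 29, Option 5 11. Option 4 has a majority (≥26).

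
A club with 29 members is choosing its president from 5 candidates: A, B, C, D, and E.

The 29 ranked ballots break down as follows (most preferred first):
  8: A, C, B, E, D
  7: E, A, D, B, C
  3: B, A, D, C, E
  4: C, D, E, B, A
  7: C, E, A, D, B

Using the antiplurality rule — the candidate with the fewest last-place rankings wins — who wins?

E

Last-place votes: A 4, B 7, C 7, D 8, E 3.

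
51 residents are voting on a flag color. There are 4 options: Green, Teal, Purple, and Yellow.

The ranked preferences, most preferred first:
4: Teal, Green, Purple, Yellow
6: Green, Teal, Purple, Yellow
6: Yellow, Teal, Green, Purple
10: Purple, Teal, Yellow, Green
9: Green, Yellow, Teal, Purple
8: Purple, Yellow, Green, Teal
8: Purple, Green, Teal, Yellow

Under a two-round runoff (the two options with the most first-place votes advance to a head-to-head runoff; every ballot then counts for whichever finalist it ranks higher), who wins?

Purple

Round 1 first-place votes: Green 15, Teal 4, Purple 26, Yellow 6. Purple and Green advance.
Runoff: Purple is ranked above Green on 26 ballots, Green above Purple on 25.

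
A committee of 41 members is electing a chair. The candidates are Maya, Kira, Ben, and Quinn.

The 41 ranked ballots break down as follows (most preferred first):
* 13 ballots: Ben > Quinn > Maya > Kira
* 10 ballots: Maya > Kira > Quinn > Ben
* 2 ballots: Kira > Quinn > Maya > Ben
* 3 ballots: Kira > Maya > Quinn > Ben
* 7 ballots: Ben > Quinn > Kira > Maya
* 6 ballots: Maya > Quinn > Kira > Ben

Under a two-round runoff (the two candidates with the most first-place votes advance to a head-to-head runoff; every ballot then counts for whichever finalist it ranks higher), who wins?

Maya

Round 1 first-place votes: Maya 16, Kira 5, Ben 20, Quinn 0. Ben and Maya advance.
Runoff: Ben is ranked above Maya on 20 ballots, Maya above Ben on 21.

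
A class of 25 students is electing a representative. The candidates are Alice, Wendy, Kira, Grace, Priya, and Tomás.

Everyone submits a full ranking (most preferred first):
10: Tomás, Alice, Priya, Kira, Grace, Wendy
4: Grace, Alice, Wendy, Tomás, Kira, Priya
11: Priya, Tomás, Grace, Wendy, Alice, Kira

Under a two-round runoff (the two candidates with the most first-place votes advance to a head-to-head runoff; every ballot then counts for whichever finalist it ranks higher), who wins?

Tomás

Round 1 first-place votes: Alice 0, Wendy 0, Kira 0, Grace 4, Priya 11, Tomás 10. Priya and Tomás advance.
Runoff: Priya is ranked above Tomás on 11 ballots, Tomás above Priya on 14.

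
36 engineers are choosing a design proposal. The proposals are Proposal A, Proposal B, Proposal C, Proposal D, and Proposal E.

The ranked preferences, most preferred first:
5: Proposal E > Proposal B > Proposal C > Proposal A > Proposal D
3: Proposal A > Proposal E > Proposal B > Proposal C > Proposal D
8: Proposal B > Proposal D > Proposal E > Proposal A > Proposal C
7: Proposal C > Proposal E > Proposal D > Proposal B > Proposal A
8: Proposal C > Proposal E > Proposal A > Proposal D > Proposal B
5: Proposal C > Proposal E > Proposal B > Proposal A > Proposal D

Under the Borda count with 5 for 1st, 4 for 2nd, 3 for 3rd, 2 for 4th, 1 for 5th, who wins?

Proposal A: 5×2 + 3×5 + 8×2 + 7×1 + 8×3 + 5×2 = 82
Proposal B: 5×4 + 3×3 + 8×5 + 7×2 + 8×1 + 5×3 = 106
Proposal C: 5×3 + 3×2 + 8×1 + 7×5 + 8×5 + 5×5 = 129
Proposal D: 5×1 + 3×1 + 8×4 + 7×3 + 8×2 + 5×1 = 82
Proposal E: 5×5 + 3×4 + 8×3 + 7×4 + 8×4 + 5×4 = 141

Proposal E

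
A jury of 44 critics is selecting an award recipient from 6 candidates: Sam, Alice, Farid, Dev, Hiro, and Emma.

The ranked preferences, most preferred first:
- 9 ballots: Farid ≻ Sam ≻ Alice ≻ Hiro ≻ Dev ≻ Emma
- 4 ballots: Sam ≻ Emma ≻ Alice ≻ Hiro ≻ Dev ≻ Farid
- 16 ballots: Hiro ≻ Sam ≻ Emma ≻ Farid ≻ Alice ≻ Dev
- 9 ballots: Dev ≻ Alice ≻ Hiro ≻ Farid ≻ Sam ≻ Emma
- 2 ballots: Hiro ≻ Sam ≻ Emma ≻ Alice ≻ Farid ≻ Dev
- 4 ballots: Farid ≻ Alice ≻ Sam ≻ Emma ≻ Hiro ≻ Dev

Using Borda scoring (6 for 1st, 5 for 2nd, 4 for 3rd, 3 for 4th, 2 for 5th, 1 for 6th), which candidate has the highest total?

Sam: 9×5 + 4×6 + 16×5 + 9×2 + 2×5 + 4×4 = 193
Alice: 9×4 + 4×4 + 16×2 + 9×5 + 2×3 + 4×5 = 155
Farid: 9×6 + 4×1 + 16×3 + 9×3 + 2×2 + 4×6 = 161
Dev: 9×2 + 4×2 + 16×1 + 9×6 + 2×1 + 4×1 = 102
Hiro: 9×3 + 4×3 + 16×6 + 9×4 + 2×6 + 4×2 = 191
Emma: 9×1 + 4×5 + 16×4 + 9×1 + 2×4 + 4×3 = 122

Sam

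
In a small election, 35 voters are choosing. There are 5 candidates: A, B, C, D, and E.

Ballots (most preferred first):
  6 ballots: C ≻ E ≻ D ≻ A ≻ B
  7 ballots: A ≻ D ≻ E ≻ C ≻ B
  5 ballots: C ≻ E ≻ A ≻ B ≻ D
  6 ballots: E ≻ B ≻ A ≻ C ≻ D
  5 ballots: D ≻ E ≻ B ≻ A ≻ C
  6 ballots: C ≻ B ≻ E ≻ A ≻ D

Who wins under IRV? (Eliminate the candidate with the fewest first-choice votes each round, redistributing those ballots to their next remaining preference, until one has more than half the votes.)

E

Round 1: A 7, B 0, C 17, D 5, E 6. B eliminated.
Round 2: A 7, C 17, D 5, E 6. D eliminated.
Round 3: A 7, C 17, E 11. A eliminated.
Round 4: C 17, E 18. E has a majority (≥18).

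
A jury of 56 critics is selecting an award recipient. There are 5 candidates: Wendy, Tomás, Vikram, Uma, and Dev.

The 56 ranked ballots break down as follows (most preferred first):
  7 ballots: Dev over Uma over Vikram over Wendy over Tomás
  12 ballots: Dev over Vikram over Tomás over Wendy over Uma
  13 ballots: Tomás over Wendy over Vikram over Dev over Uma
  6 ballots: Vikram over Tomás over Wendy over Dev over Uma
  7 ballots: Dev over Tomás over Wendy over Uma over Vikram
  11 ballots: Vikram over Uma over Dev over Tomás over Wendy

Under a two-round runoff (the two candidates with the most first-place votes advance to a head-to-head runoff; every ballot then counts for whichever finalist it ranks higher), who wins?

Round 1 first-place votes: Wendy 0, Tomás 13, Vikram 17, Uma 0, Dev 26. Dev and Vikram advance.
Runoff: Dev is ranked above Vikram on 26 ballots, Vikram above Dev on 30.

Vikram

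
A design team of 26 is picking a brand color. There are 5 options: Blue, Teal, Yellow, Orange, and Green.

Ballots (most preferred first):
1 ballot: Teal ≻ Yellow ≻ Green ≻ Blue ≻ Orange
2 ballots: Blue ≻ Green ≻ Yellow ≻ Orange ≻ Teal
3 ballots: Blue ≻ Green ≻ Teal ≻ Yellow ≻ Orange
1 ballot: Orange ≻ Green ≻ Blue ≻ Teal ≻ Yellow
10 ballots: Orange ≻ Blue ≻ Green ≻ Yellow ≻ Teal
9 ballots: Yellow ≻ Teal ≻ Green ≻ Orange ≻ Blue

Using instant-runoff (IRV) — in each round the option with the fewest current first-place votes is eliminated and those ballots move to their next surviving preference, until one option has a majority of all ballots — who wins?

Yellow

Round 1: Blue 5, Teal 1, Yellow 9, Orange 11, Green 0. Green eliminated.
Round 2: Blue 5, Teal 1, Yellow 9, Orange 11. Teal eliminated.
Round 3: Blue 5, Yellow 10, Orange 11. Blue eliminated.
Round 4: Yellow 15, Orange 11. Yellow has a majority (≥14).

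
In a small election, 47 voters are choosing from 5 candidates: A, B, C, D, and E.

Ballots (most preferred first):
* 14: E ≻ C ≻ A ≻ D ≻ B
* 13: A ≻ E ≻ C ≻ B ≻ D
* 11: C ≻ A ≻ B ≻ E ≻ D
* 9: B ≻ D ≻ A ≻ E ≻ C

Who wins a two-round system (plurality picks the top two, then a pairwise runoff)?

Round 1 first-place votes: A 13, B 9, C 11, D 0, E 14. E and A advance.
Runoff: E is ranked above A on 14 ballots, A above E on 33.

A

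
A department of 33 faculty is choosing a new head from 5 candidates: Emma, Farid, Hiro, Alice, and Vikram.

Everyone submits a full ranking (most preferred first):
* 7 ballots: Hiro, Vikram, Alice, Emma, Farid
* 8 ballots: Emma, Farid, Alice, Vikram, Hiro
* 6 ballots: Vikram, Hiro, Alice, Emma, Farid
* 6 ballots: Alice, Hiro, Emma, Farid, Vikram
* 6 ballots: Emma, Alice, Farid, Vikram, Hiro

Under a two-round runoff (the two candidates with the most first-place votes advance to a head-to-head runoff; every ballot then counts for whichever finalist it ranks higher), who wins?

Hiro

Round 1 first-place votes: Emma 14, Farid 0, Hiro 7, Alice 6, Vikram 6. Emma and Hiro advance.
Runoff: Emma is ranked above Hiro on 14 ballots, Hiro above Emma on 19.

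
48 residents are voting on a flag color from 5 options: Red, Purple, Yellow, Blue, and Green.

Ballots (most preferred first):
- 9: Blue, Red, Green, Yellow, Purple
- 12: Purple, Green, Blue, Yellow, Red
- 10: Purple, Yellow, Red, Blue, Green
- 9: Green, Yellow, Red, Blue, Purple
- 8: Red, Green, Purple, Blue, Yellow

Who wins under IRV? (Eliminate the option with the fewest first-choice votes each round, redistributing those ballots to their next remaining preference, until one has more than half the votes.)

Green

Round 1: Red 8, Purple 22, Yellow 0, Blue 9, Green 9. Yellow eliminated.
Round 2: Red 8, Purple 22, Blue 9, Green 9. Red eliminated.
Round 3: Purple 22, Blue 9, Green 17. Blue eliminated.
Round 4: Purple 22, Green 26. Green has a majority (≥25).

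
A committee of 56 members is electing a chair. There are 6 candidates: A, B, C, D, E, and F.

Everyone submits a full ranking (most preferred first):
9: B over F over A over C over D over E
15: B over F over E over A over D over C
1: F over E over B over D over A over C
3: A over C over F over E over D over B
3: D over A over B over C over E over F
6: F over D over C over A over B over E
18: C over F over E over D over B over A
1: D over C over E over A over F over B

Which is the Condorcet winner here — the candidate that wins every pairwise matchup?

F vs A: 49–7
F vs B: 29–27
F vs C: 31–25
F vs D: 52–4
F vs E: 52–4
F beats every other candidate.

F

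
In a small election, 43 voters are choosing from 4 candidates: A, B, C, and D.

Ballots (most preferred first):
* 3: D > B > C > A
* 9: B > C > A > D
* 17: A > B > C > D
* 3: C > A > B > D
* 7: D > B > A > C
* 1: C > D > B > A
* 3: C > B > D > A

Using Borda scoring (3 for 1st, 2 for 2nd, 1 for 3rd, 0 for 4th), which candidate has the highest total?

B

A: 3×0 + 9×1 + 17×3 + 3×2 + 7×1 + 1×0 + 3×0 = 73
B: 3×2 + 9×3 + 17×2 + 3×1 + 7×2 + 1×1 + 3×2 = 91
C: 3×1 + 9×2 + 17×1 + 3×3 + 7×0 + 1×3 + 3×3 = 59
D: 3×3 + 9×0 + 17×0 + 3×0 + 7×3 + 1×2 + 3×1 = 35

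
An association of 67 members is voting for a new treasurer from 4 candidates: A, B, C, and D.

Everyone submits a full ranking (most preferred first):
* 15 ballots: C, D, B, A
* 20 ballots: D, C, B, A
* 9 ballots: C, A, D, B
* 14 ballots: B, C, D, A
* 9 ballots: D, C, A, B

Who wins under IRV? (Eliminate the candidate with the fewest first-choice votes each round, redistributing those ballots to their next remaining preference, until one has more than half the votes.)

Round 1: A 0, B 14, C 24, D 29. A eliminated.
Round 2: B 14, C 24, D 29. B eliminated.
Round 3: C 38, D 29. C has a majority (≥34).

C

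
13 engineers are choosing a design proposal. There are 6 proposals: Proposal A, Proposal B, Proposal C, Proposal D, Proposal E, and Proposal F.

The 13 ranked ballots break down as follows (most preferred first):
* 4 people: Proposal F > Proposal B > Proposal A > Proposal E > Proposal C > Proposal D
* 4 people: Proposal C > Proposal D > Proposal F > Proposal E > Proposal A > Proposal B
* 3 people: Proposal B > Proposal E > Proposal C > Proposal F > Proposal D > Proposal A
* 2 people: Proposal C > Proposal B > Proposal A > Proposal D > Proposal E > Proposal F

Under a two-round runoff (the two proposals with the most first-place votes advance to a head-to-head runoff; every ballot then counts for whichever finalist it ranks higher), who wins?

Proposal C

Round 1 first-place votes: Proposal A 0, Proposal B 3, Proposal C 6, Proposal D 0, Proposal E 0, Proposal F 4. Proposal C and Proposal F advance.
Runoff: Proposal C is ranked above Proposal F on 9 ballots, Proposal F above Proposal C on 4.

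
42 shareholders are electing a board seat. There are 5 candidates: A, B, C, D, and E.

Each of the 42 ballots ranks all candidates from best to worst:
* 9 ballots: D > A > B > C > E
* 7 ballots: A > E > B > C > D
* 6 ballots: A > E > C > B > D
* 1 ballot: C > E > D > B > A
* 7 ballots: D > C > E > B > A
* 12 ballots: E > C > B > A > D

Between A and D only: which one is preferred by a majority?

A is ranked above D on 25 ballots; D above A on 17.

A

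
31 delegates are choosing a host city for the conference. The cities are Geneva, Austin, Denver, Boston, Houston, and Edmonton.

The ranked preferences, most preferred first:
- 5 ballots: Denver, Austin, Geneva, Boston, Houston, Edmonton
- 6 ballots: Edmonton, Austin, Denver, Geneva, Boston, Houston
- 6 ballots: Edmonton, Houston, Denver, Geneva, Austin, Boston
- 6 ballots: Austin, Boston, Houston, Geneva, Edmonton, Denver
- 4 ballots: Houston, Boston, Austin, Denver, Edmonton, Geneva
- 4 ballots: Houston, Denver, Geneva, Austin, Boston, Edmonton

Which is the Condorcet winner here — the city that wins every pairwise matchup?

Austin

Austin vs Geneva: 21–10
Austin vs Denver: 16–15
Austin vs Boston: 27–4
Austin vs Houston: 17–14
Austin vs Edmonton: 19–12
Austin beats every other city.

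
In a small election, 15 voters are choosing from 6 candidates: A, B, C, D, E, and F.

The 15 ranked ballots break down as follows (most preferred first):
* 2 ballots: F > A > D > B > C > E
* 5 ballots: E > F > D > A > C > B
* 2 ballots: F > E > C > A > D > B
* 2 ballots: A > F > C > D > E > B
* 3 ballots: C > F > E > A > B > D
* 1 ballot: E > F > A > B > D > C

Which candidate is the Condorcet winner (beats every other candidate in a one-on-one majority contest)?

F

F vs A: 13–2
F vs B: 15–0
F vs C: 12–3
F vs D: 15–0
F vs E: 9–6
F beats every other candidate.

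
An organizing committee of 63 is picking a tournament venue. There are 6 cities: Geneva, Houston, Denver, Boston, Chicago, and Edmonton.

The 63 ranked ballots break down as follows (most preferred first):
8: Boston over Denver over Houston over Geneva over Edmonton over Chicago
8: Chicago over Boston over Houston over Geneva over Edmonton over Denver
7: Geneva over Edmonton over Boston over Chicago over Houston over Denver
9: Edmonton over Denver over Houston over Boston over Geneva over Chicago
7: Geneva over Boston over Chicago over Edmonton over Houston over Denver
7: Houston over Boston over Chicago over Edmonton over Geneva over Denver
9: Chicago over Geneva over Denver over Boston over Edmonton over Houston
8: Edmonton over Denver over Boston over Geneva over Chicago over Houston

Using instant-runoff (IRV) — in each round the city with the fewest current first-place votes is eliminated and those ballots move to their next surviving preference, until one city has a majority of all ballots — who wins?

Boston

Round 1: Geneva 14, Houston 7, Denver 0, Boston 8, Chicago 17, Edmonton 17. Denver eliminated.
Round 2: Geneva 14, Houston 7, Boston 8, Chicago 17, Edmonton 17. Houston eliminated.
Round 3: Geneva 14, Boston 15, Chicago 17, Edmonton 17. Geneva eliminated.
Round 4: Boston 22, Chicago 17, Edmonton 24. Chicago eliminated.
Round 5: Boston 39, Edmonton 24. Boston has a majority (≥32).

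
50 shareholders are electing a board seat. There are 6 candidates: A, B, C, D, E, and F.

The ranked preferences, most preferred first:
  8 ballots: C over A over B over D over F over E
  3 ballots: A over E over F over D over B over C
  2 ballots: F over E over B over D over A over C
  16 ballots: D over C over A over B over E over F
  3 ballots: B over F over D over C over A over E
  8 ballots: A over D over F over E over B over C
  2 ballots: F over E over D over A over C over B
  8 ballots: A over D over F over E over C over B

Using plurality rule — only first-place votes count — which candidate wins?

A

First-place votes: A 19, B 3, C 8, D 16, E 0, F 4.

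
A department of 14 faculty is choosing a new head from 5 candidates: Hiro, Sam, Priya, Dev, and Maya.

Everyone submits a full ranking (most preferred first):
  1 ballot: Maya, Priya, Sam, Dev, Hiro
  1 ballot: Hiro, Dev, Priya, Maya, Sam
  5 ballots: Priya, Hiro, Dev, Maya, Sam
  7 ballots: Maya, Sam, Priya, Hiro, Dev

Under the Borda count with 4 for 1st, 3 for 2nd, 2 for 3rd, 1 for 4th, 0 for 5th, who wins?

Hiro: 1×0 + 1×4 + 5×3 + 7×1 = 26
Sam: 1×2 + 1×0 + 5×0 + 7×3 = 23
Priya: 1×3 + 1×2 + 5×4 + 7×2 = 39
Dev: 1×1 + 1×3 + 5×2 + 7×0 = 14
Maya: 1×4 + 1×1 + 5×1 + 7×4 = 38

Priya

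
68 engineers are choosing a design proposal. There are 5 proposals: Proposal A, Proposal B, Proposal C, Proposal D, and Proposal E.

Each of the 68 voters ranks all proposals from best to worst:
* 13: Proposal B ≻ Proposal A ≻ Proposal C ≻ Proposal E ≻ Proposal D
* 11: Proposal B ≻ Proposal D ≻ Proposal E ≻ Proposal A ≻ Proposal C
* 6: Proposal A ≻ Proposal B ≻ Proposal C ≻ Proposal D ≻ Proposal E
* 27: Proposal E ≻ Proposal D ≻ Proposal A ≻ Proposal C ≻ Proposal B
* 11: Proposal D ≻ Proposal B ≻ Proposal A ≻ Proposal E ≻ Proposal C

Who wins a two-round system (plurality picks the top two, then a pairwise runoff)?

Proposal B

Round 1 first-place votes: Proposal A 6, Proposal B 24, Proposal C 0, Proposal D 11, Proposal E 27. Proposal E and Proposal B advance.
Runoff: Proposal E is ranked above Proposal B on 27 ballots, Proposal B above Proposal E on 41.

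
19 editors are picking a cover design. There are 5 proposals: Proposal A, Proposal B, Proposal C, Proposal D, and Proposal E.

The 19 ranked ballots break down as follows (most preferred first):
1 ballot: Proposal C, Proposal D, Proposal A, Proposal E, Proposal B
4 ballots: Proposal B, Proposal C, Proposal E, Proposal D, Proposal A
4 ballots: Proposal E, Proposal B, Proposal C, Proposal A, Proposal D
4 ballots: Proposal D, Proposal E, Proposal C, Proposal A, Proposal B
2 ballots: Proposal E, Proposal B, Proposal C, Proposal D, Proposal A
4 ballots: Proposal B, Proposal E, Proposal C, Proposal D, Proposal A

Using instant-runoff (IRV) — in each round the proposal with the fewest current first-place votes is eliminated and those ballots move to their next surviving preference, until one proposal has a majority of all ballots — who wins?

Proposal E

Round 1: Proposal A 0, Proposal B 8, Proposal C 1, Proposal D 4, Proposal E 6. Proposal A eliminated.
Round 2: Proposal B 8, Proposal C 1, Proposal D 4, Proposal E 6. Proposal C eliminated.
Round 3: Proposal B 8, Proposal D 5, Proposal E 6. Proposal D eliminated.
Round 4: Proposal B 8, Proposal E 11. Proposal E has a majority (≥10).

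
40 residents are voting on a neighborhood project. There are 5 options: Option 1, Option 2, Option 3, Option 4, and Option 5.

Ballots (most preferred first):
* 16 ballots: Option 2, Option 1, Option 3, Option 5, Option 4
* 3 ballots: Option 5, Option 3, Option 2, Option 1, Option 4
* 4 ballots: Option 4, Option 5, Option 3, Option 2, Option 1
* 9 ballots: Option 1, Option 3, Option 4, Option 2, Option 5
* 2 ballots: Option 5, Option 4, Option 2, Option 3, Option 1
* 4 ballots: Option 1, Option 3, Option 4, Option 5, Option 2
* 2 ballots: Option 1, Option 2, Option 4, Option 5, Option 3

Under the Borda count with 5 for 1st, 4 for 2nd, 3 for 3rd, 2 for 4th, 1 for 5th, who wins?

Option 1

Option 1: 16×4 + 3×2 + 4×1 + 9×5 + 2×1 + 4×5 + 2×5 = 151
Option 2: 16×5 + 3×3 + 4×2 + 9×2 + 2×3 + 4×1 + 2×4 = 133
Option 3: 16×3 + 3×4 + 4×3 + 9×4 + 2×2 + 4×4 + 2×1 = 130
Option 4: 16×1 + 3×1 + 4×5 + 9×3 + 2×4 + 4×3 + 2×3 = 92
Option 5: 16×2 + 3×5 + 4×4 + 9×1 + 2×5 + 4×2 + 2×2 = 94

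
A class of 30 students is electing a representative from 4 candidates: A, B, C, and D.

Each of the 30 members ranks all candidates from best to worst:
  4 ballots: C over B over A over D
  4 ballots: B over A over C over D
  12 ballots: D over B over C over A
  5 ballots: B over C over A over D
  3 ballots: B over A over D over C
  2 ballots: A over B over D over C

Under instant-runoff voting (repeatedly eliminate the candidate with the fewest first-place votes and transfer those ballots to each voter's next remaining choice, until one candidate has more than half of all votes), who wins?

B

Round 1: A 2, B 12, C 4, D 12. A eliminated.
Round 2: B 14, C 4, D 12. C eliminated.
Round 3: B 18, D 12. B has a majority (≥16).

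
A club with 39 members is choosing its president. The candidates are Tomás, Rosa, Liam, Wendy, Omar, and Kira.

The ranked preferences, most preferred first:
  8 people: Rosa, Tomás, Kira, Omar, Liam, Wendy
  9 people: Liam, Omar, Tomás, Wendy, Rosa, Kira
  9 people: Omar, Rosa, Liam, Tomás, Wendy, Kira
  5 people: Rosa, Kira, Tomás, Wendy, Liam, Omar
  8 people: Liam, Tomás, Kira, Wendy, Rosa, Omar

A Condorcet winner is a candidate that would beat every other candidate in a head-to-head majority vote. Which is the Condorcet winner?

Rosa

Rosa vs Tomás: 22–17
Rosa vs Liam: 22–17
Rosa vs Wendy: 22–17
Rosa vs Omar: 21–18
Rosa vs Kira: 31–8
Rosa beats every other candidate.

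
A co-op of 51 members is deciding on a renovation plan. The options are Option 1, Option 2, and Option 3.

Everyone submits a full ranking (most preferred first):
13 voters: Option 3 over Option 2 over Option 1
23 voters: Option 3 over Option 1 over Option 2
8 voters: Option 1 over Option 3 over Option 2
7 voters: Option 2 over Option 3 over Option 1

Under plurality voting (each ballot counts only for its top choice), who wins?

Option 3

First-place votes: Option 1 8, Option 2 7, Option 3 36.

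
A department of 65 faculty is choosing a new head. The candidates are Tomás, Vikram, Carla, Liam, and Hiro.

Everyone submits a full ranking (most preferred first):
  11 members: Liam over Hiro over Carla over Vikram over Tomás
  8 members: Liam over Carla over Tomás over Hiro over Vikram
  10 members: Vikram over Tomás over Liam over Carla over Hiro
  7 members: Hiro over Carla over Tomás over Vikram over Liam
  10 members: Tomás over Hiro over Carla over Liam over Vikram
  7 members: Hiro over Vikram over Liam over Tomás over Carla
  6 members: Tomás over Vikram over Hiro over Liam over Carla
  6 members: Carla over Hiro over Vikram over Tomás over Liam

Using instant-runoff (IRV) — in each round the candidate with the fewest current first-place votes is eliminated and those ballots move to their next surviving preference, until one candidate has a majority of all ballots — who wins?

Round 1: Tomás 16, Vikram 10, Carla 6, Liam 19, Hiro 14. Carla eliminated.
Round 2: Tomás 16, Vikram 10, Liam 19, Hiro 20. Vikram eliminated.
Round 3: Tomás 26, Liam 19, Hiro 20. Liam eliminated.
Round 4: Tomás 34, Hiro 31. Tomás has a majority (≥33).

Tomás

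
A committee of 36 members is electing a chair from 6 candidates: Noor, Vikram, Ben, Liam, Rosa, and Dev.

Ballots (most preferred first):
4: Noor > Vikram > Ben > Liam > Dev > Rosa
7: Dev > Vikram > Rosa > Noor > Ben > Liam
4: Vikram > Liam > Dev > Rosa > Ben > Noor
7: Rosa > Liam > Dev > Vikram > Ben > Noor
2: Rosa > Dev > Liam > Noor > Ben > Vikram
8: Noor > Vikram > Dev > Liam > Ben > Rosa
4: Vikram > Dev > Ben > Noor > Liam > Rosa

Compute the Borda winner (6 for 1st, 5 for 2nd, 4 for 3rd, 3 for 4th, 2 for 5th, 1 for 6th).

Vikram

Noor: 4×6 + 7×3 + 4×1 + 7×1 + 2×3 + 8×6 + 4×3 = 122
Vikram: 4×5 + 7×5 + 4×6 + 7×3 + 2×1 + 8×5 + 4×6 = 166
Ben: 4×4 + 7×2 + 4×2 + 7×2 + 2×2 + 8×2 + 4×4 = 88
Liam: 4×3 + 7×1 + 4×5 + 7×5 + 2×4 + 8×3 + 4×2 = 114
Rosa: 4×1 + 7×4 + 4×3 + 7×6 + 2×6 + 8×1 + 4×1 = 110
Dev: 4×2 + 7×6 + 4×4 + 7×4 + 2×5 + 8×4 + 4×5 = 156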